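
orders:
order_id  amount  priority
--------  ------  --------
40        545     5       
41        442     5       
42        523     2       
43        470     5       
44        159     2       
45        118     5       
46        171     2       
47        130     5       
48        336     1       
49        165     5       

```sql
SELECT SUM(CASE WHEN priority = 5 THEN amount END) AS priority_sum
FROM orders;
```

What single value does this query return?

1870

order_id=40: ✓ → 545
order_id=41: ✓ → 442
order_id=42: ✗
order_id=43: ✓ → 470
order_id=44: ✗
order_id=45: ✓ → 118
order_id=46: ✗
order_id=47: ✓ → 130
order_id=48: ✗
order_id=49: ✓ → 165
priority_sum = 545 + 442 + 470 + 118 + 130 + 165 = 1870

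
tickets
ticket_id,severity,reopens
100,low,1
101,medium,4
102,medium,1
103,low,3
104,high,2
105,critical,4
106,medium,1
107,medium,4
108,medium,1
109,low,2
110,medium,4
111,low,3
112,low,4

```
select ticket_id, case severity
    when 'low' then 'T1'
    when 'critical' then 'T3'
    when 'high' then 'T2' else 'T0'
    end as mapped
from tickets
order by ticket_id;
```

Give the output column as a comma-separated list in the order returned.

ticket_id=100: severity='low' → T1
ticket_id=101: ELSE → T0
ticket_id=102: ELSE → T0
ticket_id=103: severity='low' → T1
ticket_id=104: severity='high' → T2
ticket_id=105: severity='critical' → T3
ticket_id=106: ELSE → T0
ticket_id=107: ELSE → T0
ticket_id=108: ELSE → T0
ticket_id=109: severity='low' → T1
ticket_id=110: ELSE → T0
ticket_id=111: severity='low' → T1
ticket_id=112: severity='low' → T1

T1, T0, T0, T1, T2, T3, T0, T0, T0, T1, T0, T1, T1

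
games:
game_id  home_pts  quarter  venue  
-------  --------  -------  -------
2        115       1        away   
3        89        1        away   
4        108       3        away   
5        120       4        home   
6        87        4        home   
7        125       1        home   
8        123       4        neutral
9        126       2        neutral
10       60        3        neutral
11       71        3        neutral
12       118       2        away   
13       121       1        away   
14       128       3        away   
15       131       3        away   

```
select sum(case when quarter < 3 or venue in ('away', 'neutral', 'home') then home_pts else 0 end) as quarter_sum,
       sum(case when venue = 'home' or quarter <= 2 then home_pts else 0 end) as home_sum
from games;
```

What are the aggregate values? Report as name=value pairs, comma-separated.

[quarter_sum: quarter < 3 or venue in ('away', 'neutral', 'home')]
game_id=2: ✓ → 115
game_id=3: ✓ → 89
game_id=4: ✓ → 108
game_id=5: ✓ → 120
game_id=6: ✓ → 87
game_id=7: ✓ → 125
game_id=8: ✓ → 123
game_id=9: ✓ → 126
game_id=10: ✓ → 60
game_id=11: ✓ → 71
game_id=12: ✓ → 118
game_id=13: ✓ → 121
game_id=14: ✓ → 128
game_id=15: ✓ → 131
quarter_sum = 115 + 89 + 108 + 120 + 87 + 125 + 123 + 126 + 60 + 71 + 118 + 121 + 128 + 131 = 1522
—
[home_sum: venue = 'home' or quarter <= 2]
game_id=2: ✓ → 115
game_id=3: ✓ → 89
game_id=4: ✗
game_id=5: ✓ → 120
game_id=6: ✓ → 87
game_id=7: ✓ → 125
game_id=8: ✗
game_id=9: ✓ → 126
game_id=10: ✗
game_id=11: ✗
game_id=12: ✓ → 118
game_id=13: ✓ → 121
game_id=14: ✗
game_id=15: ✗
home_sum = 115 + 89 + 120 + 87 + 125 + 126 + 118 + 121 = 901

quarter_sum=1522, home_sum=901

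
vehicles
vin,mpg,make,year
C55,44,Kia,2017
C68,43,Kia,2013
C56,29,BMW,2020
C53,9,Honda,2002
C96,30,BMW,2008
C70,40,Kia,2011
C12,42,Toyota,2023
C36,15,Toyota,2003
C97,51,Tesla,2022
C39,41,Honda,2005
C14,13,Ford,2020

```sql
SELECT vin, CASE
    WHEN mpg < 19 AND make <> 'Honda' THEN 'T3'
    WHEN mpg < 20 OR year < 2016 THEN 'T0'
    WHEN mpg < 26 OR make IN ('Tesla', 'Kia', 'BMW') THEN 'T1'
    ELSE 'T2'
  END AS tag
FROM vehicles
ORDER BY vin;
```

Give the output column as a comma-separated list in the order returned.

T2, T3, T3, T0, T0, T1, T1, T0, T0, T0, T1

vin=C12: ELSE → T2
vin=C14: mpg < 19 AND make <> 'Honda' → T3
vin=C36: mpg < 19 AND make <> 'Honda' → T3
vin=C39: mpg < 20 OR year < 2016 → T0
vin=C53: mpg < 20 OR year < 2016 → T0
vin=C55: mpg < 26 OR make IN ('Tesla', 'Kia', 'BMW') → T1
vin=C56: mpg < 26 OR make IN ('Tesla', 'Kia', 'BMW') → T1
vin=C68: mpg < 20 OR year < 2016 → T0
vin=C70: mpg < 20 OR year < 2016 → T0
vin=C96: mpg < 20 OR year < 2016 → T0
vin=C97: mpg < 26 OR make IN ('Tesla', 'Kia', 'BMW') → T1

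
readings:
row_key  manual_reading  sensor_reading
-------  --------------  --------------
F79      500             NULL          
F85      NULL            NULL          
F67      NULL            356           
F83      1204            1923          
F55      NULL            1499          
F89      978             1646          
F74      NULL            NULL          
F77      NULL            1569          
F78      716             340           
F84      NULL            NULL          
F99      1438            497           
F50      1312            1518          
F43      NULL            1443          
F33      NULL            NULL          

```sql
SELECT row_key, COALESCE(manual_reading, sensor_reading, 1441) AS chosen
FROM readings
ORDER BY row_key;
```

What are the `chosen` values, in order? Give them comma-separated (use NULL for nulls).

row_key=F33: manual_reading=NULL, sensor_reading=NULL, → literal 1441 → 1441
row_key=F43: manual_reading=NULL, sensor_reading=1443 → 1443
row_key=F50: manual_reading=1312 → 1312
row_key=F55: manual_reading=NULL, sensor_reading=1499 → 1499
row_key=F67: manual_reading=NULL, sensor_reading=356 → 356
row_key=F74: manual_reading=NULL, sensor_reading=NULL, → literal 1441 → 1441
row_key=F77: manual_reading=NULL, sensor_reading=1569 → 1569
row_key=F78: manual_reading=716 → 716
row_key=F79: manual_reading=500 → 500
row_key=F83: manual_reading=1204 → 1204
row_key=F84: manual_reading=NULL, sensor_reading=NULL, → literal 1441 → 1441
row_key=F85: manual_reading=NULL, sensor_reading=NULL, → literal 1441 → 1441
row_key=F89: manual_reading=978 → 978
row_key=F99: manual_reading=1438 → 1438

1441, 1443, 1312, 1499, 356, 1441, 1569, 716, 500, 1204, 1441, 1441, 978, 1438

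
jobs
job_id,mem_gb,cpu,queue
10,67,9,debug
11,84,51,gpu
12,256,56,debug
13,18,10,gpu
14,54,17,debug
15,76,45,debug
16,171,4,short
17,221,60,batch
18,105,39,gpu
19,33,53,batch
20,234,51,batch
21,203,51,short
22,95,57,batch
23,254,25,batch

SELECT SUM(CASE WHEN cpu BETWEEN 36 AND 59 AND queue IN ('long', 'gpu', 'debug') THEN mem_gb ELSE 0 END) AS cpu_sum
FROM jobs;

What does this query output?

521

job_id=10: ✗
job_id=11: ✓ → 84
job_id=12: ✓ → 256
job_id=13: ✗
job_id=14: ✗
job_id=15: ✓ → 76
job_id=16: ✗
job_id=17: ✗
job_id=18: ✓ → 105
job_id=19: ✗
job_id=20: ✗
job_id=21: ✗
job_id=22: ✗
job_id=23: ✗
cpu_sum = 84 + 256 + 76 + 105 = 521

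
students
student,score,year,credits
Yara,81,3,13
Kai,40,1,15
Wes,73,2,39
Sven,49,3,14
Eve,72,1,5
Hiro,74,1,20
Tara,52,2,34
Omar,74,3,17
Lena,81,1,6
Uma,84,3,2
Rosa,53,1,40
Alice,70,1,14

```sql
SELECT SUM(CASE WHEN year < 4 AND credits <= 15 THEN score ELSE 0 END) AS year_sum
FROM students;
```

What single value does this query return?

student=Yara: ✓ → 81
student=Kai: ✓ → 40
student=Wes: ✗
student=Sven: ✓ → 49
student=Eve: ✓ → 72
student=Hiro: ✗
student=Tara: ✗
student=Omar: ✗
student=Lena: ✓ → 81
student=Uma: ✓ → 84
student=Rosa: ✗
student=Alice: ✓ → 70
year_sum = 81 + 40 + 49 + 72 + 81 + 84 + 70 = 477

477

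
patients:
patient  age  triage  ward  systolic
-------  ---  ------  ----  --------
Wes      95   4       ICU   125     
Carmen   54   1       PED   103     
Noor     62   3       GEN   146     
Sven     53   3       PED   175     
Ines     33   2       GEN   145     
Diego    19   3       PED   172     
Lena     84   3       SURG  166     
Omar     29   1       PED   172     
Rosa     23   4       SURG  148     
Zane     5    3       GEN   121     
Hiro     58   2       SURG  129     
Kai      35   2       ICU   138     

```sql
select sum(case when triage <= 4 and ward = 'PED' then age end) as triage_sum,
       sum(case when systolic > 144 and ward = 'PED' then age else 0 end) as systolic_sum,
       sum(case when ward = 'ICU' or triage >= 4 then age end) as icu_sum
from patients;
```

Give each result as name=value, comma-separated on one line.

triage_sum=155, systolic_sum=101, icu_sum=153

[triage_sum: triage <= 4 and ward = 'PED']
patient=Wes: ✗
patient=Carmen: ✓ → 54
patient=Noor: ✗
patient=Sven: ✓ → 53
patient=Ines: ✗
patient=Diego: ✓ → 19
patient=Lena: ✗
patient=Omar: ✓ → 29
patient=Rosa: ✗
patient=Zane: ✗
patient=Hiro: ✗
patient=Kai: ✗
triage_sum = 54 + 53 + 19 + 29 = 155
—
[systolic_sum: systolic > 144 and ward = 'PED']
patient=Wes: ✗
patient=Carmen: ✗
patient=Noor: ✗
patient=Sven: ✓ → 53
patient=Ines: ✗
patient=Diego: ✓ → 19
patient=Lena: ✗
patient=Omar: ✓ → 29
patient=Rosa: ✗
patient=Zane: ✗
patient=Hiro: ✗
patient=Kai: ✗
systolic_sum = 53 + 19 + 29 = 101
—
[icu_sum: ward = 'ICU' or triage >= 4]
patient=Wes: ✓ → 95
patient=Carmen: ✗
patient=Noor: ✗
patient=Sven: ✗
patient=Ines: ✗
patient=Diego: ✗
patient=Lena: ✗
patient=Omar: ✗
patient=Rosa: ✓ → 23
patient=Zane: ✗
patient=Hiro: ✗
patient=Kai: ✓ → 35
icu_sum = 95 + 23 + 35 = 153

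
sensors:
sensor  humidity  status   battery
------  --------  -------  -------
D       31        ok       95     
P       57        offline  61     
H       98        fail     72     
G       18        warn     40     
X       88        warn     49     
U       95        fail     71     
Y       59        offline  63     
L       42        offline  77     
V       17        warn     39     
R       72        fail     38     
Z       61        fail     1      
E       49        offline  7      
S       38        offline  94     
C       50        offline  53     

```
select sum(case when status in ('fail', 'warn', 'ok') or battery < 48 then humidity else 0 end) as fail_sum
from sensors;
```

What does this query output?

sensor=D: ✓ → 31
sensor=P: ✗
sensor=H: ✓ → 98
sensor=G: ✓ → 18
sensor=X: ✓ → 88
sensor=U: ✓ → 95
sensor=Y: ✗
sensor=L: ✗
sensor=V: ✓ → 17
sensor=R: ✓ → 72
sensor=Z: ✓ → 61
sensor=E: ✓ → 49
sensor=S: ✗
sensor=C: ✗
fail_sum = 31 + 98 + 18 + 88 + 95 + 17 + 72 + 61 + 49 = 529

529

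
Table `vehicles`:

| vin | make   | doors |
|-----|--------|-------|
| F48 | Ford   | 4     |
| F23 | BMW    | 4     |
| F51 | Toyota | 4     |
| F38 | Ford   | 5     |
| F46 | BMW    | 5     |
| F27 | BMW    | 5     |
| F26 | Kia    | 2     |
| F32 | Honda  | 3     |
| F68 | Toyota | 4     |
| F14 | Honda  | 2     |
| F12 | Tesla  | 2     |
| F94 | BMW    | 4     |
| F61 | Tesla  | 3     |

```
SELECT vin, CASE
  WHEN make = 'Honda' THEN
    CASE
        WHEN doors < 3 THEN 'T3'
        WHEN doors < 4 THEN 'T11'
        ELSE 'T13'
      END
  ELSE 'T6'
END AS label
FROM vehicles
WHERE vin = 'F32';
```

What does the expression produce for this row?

vin = F32: make=Honda, doors=3.
make='Honda' → inner[doors < 4] → T11

T11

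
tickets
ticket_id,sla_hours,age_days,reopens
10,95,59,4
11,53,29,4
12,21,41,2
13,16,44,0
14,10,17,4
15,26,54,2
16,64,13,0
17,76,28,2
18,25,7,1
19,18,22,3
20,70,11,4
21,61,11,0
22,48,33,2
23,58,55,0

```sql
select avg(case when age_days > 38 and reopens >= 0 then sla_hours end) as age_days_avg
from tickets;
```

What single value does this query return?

43.2

ticket_id=10: ✓ → 95
ticket_id=11: ✗
ticket_id=12: ✓ → 21
ticket_id=13: ✓ → 16
ticket_id=14: ✗
ticket_id=15: ✓ → 26
ticket_id=16: ✗
ticket_id=17: ✗
ticket_id=18: ✗
ticket_id=19: ✗
ticket_id=20: ✗
ticket_id=21: ✗
ticket_id=22: ✗
ticket_id=23: ✓ → 58
age_days_avg = (95 + 21 + 16 + 26 + 58) / 5 = 43.2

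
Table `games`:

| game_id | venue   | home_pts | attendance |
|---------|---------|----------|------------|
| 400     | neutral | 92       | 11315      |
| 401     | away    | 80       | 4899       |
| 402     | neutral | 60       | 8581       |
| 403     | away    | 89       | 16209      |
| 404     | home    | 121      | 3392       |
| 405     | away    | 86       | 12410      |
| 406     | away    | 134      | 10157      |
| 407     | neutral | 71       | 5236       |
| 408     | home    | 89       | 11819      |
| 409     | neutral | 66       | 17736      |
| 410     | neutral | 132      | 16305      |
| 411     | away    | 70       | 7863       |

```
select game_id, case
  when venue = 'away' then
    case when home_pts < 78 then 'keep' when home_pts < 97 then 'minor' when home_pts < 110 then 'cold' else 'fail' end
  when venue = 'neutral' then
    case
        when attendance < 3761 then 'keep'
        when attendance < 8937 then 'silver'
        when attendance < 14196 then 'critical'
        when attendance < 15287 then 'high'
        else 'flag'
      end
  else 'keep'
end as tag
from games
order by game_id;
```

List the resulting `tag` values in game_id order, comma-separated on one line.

game_id=400: venue='neutral' → inner[attendance < 14196] → critical
game_id=401: venue='away' → inner[home_pts < 97] → minor
game_id=402: venue='neutral' → inner[attendance < 8937] → silver
game_id=403: venue='away' → inner[home_pts < 97] → minor
game_id=404: venue='home' → outer ELSE → keep
game_id=405: venue='away' → inner[home_pts < 97] → minor
game_id=406: venue='away' → inner[ELSE] → fail
game_id=407: venue='neutral' → inner[attendance < 8937] → silver
game_id=408: venue='home' → outer ELSE → keep
game_id=409: venue='neutral' → inner[ELSE] → flag
game_id=410: venue='neutral' → inner[ELSE] → flag
game_id=411: venue='away' → inner[home_pts < 78] → keep

critical, minor, silver, minor, keep, minor, fail, silver, keep, flag, flag, keep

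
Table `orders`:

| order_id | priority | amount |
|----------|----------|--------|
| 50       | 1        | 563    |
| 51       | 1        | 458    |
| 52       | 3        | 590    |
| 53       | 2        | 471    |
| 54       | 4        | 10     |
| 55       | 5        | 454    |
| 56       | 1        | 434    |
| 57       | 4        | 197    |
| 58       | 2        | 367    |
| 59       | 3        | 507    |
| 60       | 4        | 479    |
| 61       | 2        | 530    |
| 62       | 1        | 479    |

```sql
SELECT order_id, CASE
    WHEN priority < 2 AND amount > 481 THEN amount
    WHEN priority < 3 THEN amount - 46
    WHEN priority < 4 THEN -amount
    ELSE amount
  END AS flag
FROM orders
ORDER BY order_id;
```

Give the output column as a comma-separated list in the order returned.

563, 412, -590, 425, 10, 454, 388, 197, 321, -507, 479, 484, 433

order_id=50: priority < 2 AND amount > 481 → 563
order_id=51: priority < 3 → 412
order_id=52: priority < 4 → -590
order_id=53: priority < 3 → 425
order_id=54: ELSE → 10
order_id=55: ELSE → 454
order_id=56: priority < 3 → 388
order_id=57: ELSE → 197
order_id=58: priority < 3 → 321
order_id=59: priority < 4 → -507
order_id=60: ELSE → 479
order_id=61: priority < 3 → 484
order_id=62: priority < 3 → 433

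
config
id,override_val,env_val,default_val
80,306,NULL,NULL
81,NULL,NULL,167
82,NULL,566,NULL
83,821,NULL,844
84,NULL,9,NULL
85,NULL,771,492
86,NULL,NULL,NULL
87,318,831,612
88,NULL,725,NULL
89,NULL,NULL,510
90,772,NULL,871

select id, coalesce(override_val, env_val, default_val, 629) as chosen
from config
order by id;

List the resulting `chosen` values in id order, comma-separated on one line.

id=80: override_val=306 → 306
id=81: override_val=NULL, env_val=NULL, default_val=167 → 167
id=82: override_val=NULL, env_val=566 → 566
id=83: override_val=821 → 821
id=84: override_val=NULL, env_val=9 → 9
id=85: override_val=NULL, env_val=771 → 771
id=86: override_val=NULL, env_val=NULL, default_val=NULL, → literal 629 → 629
id=87: override_val=318 → 318
id=88: override_val=NULL, env_val=725 → 725
id=89: override_val=NULL, env_val=NULL, default_val=510 → 510
id=90: override_val=772 → 772

306, 167, 566, 821, 9, 771, 629, 318, 725, 510, 772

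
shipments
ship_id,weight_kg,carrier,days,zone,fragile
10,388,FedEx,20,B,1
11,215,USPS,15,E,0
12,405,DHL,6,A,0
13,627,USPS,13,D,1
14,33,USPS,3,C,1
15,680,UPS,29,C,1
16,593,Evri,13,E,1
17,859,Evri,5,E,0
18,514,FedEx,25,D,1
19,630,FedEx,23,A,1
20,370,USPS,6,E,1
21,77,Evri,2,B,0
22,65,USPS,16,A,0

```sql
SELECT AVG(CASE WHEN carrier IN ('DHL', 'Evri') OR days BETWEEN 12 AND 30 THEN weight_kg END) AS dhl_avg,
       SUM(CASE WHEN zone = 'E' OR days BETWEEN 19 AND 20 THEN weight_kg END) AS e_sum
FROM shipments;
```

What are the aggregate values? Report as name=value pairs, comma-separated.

[dhl_avg: carrier IN ('DHL', 'Evri') OR days BETWEEN 12 AND 30]
ship_id=10: ✓ → 388
ship_id=11: ✓ → 215
ship_id=12: ✓ → 405
ship_id=13: ✓ → 627
ship_id=14: ✗
ship_id=15: ✓ → 680
ship_id=16: ✓ → 593
ship_id=17: ✓ → 859
ship_id=18: ✓ → 514
ship_id=19: ✓ → 630
ship_id=20: ✗
ship_id=21: ✓ → 77
ship_id=22: ✓ → 65
dhl_avg = (388 + 215 + 405 + 627 + 680 + 593 + 859 + 514 + 630 + 77 + 65) / 11 = 459.3636363636
—
[e_sum: zone = 'E' OR days BETWEEN 19 AND 20]
ship_id=10: ✓ → 388
ship_id=11: ✓ → 215
ship_id=12: ✗
ship_id=13: ✗
ship_id=14: ✗
ship_id=15: ✗
ship_id=16: ✓ → 593
ship_id=17: ✓ → 859
ship_id=18: ✗
ship_id=19: ✗
ship_id=20: ✓ → 370
ship_id=21: ✗
ship_id=22: ✗
e_sum = 388 + 215 + 593 + 859 + 370 = 2425

dhl_avg=459.3636363636, e_sum=2425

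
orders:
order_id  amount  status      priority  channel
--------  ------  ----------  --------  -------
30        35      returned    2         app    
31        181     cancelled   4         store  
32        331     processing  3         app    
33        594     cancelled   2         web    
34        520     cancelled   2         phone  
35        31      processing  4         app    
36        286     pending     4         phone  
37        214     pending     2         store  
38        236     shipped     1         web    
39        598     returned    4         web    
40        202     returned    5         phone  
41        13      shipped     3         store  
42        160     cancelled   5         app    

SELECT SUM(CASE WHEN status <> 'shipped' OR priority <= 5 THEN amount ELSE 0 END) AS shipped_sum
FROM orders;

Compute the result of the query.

3401

order_id=30: ✓ → 35
order_id=31: ✓ → 181
order_id=32: ✓ → 331
order_id=33: ✓ → 594
order_id=34: ✓ → 520
order_id=35: ✓ → 31
order_id=36: ✓ → 286
order_id=37: ✓ → 214
order_id=38: ✓ → 236
order_id=39: ✓ → 598
order_id=40: ✓ → 202
order_id=41: ✓ → 13
order_id=42: ✓ → 160
shipped_sum = 35 + 181 + 331 + 594 + 520 + 31 + 286 + 214 + 236 + 598 + 202 + 13 + 160 = 3401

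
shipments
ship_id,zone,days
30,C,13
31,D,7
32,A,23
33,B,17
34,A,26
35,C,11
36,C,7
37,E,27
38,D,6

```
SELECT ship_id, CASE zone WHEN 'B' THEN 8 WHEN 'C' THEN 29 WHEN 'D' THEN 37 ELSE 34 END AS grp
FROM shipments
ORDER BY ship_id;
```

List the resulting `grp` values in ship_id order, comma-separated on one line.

29, 37, 34, 8, 34, 29, 29, 34, 37

ship_id=30: zone='C' → 29
ship_id=31: zone='D' → 37
ship_id=32: ELSE → 34
ship_id=33: zone='B' → 8
ship_id=34: ELSE → 34
ship_id=35: zone='C' → 29
ship_id=36: zone='C' → 29
ship_id=37: ELSE → 34
ship_id=38: zone='D' → 37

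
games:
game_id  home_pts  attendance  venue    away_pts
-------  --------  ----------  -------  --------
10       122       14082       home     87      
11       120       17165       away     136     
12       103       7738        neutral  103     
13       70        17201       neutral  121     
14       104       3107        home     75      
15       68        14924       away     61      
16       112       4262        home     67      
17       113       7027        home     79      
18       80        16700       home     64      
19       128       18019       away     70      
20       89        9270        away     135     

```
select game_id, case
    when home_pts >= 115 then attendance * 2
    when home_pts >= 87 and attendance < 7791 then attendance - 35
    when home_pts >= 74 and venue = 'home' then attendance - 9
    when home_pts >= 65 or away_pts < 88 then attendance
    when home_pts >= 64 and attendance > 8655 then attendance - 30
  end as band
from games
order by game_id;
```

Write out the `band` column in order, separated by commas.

28164, 34330, 7703, 17201, 3072, 14924, 4227, 6992, 16691, 36038, 9270

game_id=10: home_pts >= 115 → 28164
game_id=11: home_pts >= 115 → 34330
game_id=12: home_pts >= 87 and attendance < 7791 → 7703
game_id=13: home_pts >= 65 or away_pts < 88 → 17201
game_id=14: home_pts >= 87 and attendance < 7791 → 3072
game_id=15: home_pts >= 65 or away_pts < 88 → 14924
game_id=16: home_pts >= 87 and attendance < 7791 → 4227
game_id=17: home_pts >= 87 and attendance < 7791 → 6992
game_id=18: home_pts >= 74 and venue = 'home' → 16691
game_id=19: home_pts >= 115 → 36038
game_id=20: home_pts >= 65 or away_pts < 88 → 9270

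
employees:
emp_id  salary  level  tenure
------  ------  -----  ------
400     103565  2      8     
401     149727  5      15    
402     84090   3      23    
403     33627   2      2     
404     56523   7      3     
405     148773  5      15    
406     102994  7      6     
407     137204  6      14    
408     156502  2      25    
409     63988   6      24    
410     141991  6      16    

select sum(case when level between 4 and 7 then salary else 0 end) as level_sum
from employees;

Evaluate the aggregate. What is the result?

emp_id=400: ✗
emp_id=401: ✓ → 149727
emp_id=402: ✗
emp_id=403: ✗
emp_id=404: ✓ → 56523
emp_id=405: ✓ → 148773
emp_id=406: ✓ → 102994
emp_id=407: ✓ → 137204
emp_id=408: ✗
emp_id=409: ✓ → 63988
emp_id=410: ✓ → 141991
level_sum = 149727 + 56523 + 148773 + 102994 + 137204 + 63988 + 141991 = 801200

801200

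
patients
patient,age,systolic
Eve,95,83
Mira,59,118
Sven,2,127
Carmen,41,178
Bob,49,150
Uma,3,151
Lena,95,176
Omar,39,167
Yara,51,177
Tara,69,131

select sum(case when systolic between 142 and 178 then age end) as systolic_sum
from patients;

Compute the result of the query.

patient=Eve: ✗
patient=Mira: ✗
patient=Sven: ✗
patient=Carmen: ✓ → 41
patient=Bob: ✓ → 49
patient=Uma: ✓ → 3
patient=Lena: ✓ → 95
patient=Omar: ✓ → 39
patient=Yara: ✓ → 51
patient=Tara: ✗
systolic_sum = 41 + 49 + 3 + 95 + 39 + 51 = 278

278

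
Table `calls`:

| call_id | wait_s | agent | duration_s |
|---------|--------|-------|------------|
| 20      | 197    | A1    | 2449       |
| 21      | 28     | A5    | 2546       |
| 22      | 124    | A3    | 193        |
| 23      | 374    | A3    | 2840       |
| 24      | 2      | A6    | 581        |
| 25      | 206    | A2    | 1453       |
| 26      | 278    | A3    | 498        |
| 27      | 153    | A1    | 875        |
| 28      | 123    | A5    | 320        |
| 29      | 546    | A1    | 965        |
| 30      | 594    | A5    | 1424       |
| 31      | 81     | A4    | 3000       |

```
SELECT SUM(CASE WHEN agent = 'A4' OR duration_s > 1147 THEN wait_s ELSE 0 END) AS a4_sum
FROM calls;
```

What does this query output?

1480

call_id=20: ✓ → 197
call_id=21: ✓ → 28
call_id=22: ✗
call_id=23: ✓ → 374
call_id=24: ✗
call_id=25: ✓ → 206
call_id=26: ✗
call_id=27: ✗
call_id=28: ✗
call_id=29: ✗
call_id=30: ✓ → 594
call_id=31: ✓ → 81
a4_sum = 197 + 28 + 374 + 206 + 594 + 81 = 1480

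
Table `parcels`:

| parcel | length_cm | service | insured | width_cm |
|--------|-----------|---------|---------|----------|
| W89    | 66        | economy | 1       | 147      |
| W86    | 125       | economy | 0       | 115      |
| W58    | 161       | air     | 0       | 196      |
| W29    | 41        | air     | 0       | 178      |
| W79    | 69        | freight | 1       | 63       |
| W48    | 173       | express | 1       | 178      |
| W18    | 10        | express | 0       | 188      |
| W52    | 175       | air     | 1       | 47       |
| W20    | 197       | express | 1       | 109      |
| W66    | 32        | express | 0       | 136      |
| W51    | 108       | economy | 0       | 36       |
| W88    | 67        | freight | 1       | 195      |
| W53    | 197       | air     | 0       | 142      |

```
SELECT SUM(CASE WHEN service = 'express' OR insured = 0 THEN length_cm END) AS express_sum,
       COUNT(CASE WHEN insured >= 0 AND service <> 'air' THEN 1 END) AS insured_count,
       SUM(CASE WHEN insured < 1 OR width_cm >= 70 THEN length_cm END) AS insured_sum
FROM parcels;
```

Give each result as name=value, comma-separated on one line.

express_sum=1044, insured_count=9, insured_sum=1177

[express_sum: service = 'express' OR insured = 0]
parcel=W89: ✗
parcel=W86: ✓ → 125
parcel=W58: ✓ → 161
parcel=W29: ✓ → 41
parcel=W79: ✗
parcel=W48: ✓ → 173
parcel=W18: ✓ → 10
parcel=W52: ✗
parcel=W20: ✓ → 197
parcel=W66: ✓ → 32
parcel=W51: ✓ → 108
parcel=W88: ✗
parcel=W53: ✓ → 197
express_sum = 125 + 161 + 41 + 173 + 10 + 197 + 32 + 108 + 197 = 1044
—
[insured_count: insured >= 0 AND service <> 'air']
parcel=W89: ✓ → 1
parcel=W86: ✓ → 1
parcel=W58: ✗
parcel=W29: ✗
parcel=W79: ✓ → 1
parcel=W48: ✓ → 1
parcel=W18: ✓ → 1
parcel=W52: ✗
parcel=W20: ✓ → 1
parcel=W66: ✓ → 1
parcel=W51: ✓ → 1
parcel=W88: ✓ → 1
parcel=W53: ✗
insured_count = COUNT(1, 1, 1, 1, 1, 1, 1, 1, 1) = 9
—
[insured_sum: insured < 1 OR width_cm >= 70]
parcel=W89: ✓ → 66
parcel=W86: ✓ → 125
parcel=W58: ✓ → 161
parcel=W29: ✓ → 41
parcel=W79: ✗
parcel=W48: ✓ → 173
parcel=W18: ✓ → 10
parcel=W52: ✗
parcel=W20: ✓ → 197
parcel=W66: ✓ → 32
parcel=W51: ✓ → 108
parcel=W88: ✓ → 67
parcel=W53: ✓ → 197
insured_sum = 66 + 125 + 161 + 41 + 173 + 10 + 197 + 32 + 108 + 67 + 197 = 1177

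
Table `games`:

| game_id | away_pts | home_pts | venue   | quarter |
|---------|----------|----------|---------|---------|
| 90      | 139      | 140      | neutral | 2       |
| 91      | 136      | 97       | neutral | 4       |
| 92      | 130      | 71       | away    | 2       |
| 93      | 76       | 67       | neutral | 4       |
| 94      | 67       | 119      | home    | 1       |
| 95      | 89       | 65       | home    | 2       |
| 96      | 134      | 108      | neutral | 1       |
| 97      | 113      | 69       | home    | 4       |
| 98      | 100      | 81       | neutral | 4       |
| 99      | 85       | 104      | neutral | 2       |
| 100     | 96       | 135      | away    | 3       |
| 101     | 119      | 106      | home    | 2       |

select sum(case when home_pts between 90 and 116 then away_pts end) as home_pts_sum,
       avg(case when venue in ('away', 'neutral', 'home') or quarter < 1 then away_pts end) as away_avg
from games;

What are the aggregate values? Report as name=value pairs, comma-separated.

[home_pts_sum: home_pts between 90 and 116]
game_id=90: ✗
game_id=91: ✓ → 136
game_id=92: ✗
game_id=93: ✗
game_id=94: ✗
game_id=95: ✗
game_id=96: ✓ → 134
game_id=97: ✗
game_id=98: ✗
game_id=99: ✓ → 85
game_id=100: ✗
game_id=101: ✓ → 119
home_pts_sum = 136 + 134 + 85 + 119 = 474
—
[away_avg: venue in ('away', 'neutral', 'home') or quarter < 1]
game_id=90: ✓ → 139
game_id=91: ✓ → 136
game_id=92: ✓ → 130
game_id=93: ✓ → 76
game_id=94: ✓ → 67
game_id=95: ✓ → 89
game_id=96: ✓ → 134
game_id=97: ✓ → 113
game_id=98: ✓ → 100
game_id=99: ✓ → 85
game_id=100: ✓ → 96
game_id=101: ✓ → 119
away_avg = (139 + 136 + 130 + 76 + 67 + 89 + 134 + 113 + 100 + 85 + 96 + 119) / 12 = 107

home_pts_sum=474, away_avg=107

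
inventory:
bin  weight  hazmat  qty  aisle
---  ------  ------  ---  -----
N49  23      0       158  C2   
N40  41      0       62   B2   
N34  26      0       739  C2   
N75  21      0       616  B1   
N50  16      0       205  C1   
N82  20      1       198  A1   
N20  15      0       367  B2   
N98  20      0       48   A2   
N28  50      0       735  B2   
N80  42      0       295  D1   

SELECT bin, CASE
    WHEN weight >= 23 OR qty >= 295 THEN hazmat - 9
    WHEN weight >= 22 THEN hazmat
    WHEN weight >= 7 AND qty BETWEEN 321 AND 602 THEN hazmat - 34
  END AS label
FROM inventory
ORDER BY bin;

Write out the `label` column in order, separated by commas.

bin=N20: weight >= 23 OR qty >= 295 → -9
bin=N28: weight >= 23 OR qty >= 295 → -9
bin=N34: weight >= 23 OR qty >= 295 → -9
bin=N40: weight >= 23 OR qty >= 295 → -9
bin=N49: weight >= 23 OR qty >= 295 → -9
bin=N50: (no match → NULL) → NULL
bin=N75: weight >= 23 OR qty >= 295 → -9
bin=N80: weight >= 23 OR qty >= 295 → -9
bin=N82: (no match → NULL) → NULL
bin=N98: (no match → NULL) → NULL

-9, -9, -9, -9, -9, NULL, -9, -9, NULL, NULL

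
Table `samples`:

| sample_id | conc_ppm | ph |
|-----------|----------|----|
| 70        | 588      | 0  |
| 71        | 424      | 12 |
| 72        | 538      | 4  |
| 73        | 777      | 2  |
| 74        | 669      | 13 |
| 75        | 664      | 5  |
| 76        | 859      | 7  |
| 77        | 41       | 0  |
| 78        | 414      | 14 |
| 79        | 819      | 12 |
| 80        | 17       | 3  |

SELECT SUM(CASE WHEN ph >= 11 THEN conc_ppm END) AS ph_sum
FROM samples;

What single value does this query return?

sample_id=70: ✗
sample_id=71: ✓ → 424
sample_id=72: ✗
sample_id=73: ✗
sample_id=74: ✓ → 669
sample_id=75: ✗
sample_id=76: ✗
sample_id=77: ✗
sample_id=78: ✓ → 414
sample_id=79: ✓ → 819
sample_id=80: ✗
ph_sum = 424 + 669 + 414 + 819 = 2326

2326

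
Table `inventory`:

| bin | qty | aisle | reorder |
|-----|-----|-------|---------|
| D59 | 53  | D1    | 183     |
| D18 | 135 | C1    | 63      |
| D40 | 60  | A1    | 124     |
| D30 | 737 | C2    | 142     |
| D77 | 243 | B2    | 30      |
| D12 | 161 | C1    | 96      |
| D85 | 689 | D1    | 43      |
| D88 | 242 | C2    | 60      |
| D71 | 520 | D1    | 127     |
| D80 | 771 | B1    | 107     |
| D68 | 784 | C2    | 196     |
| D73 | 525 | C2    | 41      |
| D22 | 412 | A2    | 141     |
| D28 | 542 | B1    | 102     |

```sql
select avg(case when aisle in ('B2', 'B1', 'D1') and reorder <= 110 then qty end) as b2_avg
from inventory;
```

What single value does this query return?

bin=D59: ✗
bin=D18: ✗
bin=D40: ✗
bin=D30: ✗
bin=D77: ✓ → 243
bin=D12: ✗
bin=D85: ✓ → 689
bin=D88: ✗
bin=D71: ✗
bin=D80: ✓ → 771
bin=D68: ✗
bin=D73: ✗
bin=D22: ✗
bin=D28: ✓ → 542
b2_avg = (243 + 689 + 771 + 542) / 4 = 561.25

561.25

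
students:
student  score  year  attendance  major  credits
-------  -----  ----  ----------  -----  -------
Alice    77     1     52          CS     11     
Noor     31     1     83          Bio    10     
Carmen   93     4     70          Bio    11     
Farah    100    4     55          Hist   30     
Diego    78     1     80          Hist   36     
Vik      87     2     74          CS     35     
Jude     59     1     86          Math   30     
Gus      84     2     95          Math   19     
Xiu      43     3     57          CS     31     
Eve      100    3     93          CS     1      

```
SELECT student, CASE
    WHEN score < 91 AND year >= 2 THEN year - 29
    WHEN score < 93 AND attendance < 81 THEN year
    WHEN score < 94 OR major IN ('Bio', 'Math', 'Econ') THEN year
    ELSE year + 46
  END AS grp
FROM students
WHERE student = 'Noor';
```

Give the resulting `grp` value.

student = Noor: score=31, year=1, attendance=83, major=Bio, credits=10.
score < 91 AND year >= 2 → false
score < 93 AND attendance < 81 → false
score < 94 OR major IN ('Bio', 'Math', 'Econ') → true → 1

1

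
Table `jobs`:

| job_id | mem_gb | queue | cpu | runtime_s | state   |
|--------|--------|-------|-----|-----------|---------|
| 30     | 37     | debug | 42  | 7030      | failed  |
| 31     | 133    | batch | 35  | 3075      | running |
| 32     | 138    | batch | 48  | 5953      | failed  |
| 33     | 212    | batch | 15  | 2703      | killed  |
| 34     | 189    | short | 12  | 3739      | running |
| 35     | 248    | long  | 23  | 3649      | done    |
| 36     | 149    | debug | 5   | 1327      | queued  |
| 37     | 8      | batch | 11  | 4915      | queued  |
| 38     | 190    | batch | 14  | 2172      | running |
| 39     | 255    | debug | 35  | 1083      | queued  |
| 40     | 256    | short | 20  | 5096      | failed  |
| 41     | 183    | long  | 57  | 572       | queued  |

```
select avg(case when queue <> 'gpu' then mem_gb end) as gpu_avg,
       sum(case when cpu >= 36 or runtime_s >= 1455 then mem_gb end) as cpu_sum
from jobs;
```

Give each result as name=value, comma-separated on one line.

[gpu_avg: queue <> 'gpu']
job_id=30: ✓ → 37
job_id=31: ✓ → 133
job_id=32: ✓ → 138
job_id=33: ✓ → 212
job_id=34: ✓ → 189
job_id=35: ✓ → 248
job_id=36: ✓ → 149
job_id=37: ✓ → 8
job_id=38: ✓ → 190
job_id=39: ✓ → 255
job_id=40: ✓ → 256
job_id=41: ✓ → 183
gpu_avg = (37 + 133 + 138 + 212 + 189 + 248 + 149 + 8 + 190 + 255 + 256 + 183) / 12 = 166.5
—
[cpu_sum: cpu >= 36 or runtime_s >= 1455]
job_id=30: ✓ → 37
job_id=31: ✓ → 133
job_id=32: ✓ → 138
job_id=33: ✓ → 212
job_id=34: ✓ → 189
job_id=35: ✓ → 248
job_id=36: ✗
job_id=37: ✓ → 8
job_id=38: ✓ → 190
job_id=39: ✗
job_id=40: ✓ → 256
job_id=41: ✓ → 183
cpu_sum = 37 + 133 + 138 + 212 + 189 + 248 + 8 + 190 + 256 + 183 = 1594

gpu_avg=166.5, cpu_sum=1594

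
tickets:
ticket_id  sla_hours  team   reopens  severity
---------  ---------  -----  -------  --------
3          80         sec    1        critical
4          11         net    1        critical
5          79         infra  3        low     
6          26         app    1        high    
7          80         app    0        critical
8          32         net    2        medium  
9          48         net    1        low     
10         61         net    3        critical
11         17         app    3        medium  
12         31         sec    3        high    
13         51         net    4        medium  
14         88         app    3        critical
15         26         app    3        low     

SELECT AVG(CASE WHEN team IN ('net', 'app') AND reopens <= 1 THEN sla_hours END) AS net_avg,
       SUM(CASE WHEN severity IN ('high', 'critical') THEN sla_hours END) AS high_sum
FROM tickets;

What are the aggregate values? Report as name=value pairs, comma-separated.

net_avg=41.25, high_sum=377

[net_avg: team IN ('net', 'app') AND reopens <= 1]
ticket_id=3: ✗
ticket_id=4: ✓ → 11
ticket_id=5: ✗
ticket_id=6: ✓ → 26
ticket_id=7: ✓ → 80
ticket_id=8: ✗
ticket_id=9: ✓ → 48
ticket_id=10: ✗
ticket_id=11: ✗
ticket_id=12: ✗
ticket_id=13: ✗
ticket_id=14: ✗
ticket_id=15: ✗
net_avg = (11 + 26 + 80 + 48) / 4 = 41.25
—
[high_sum: severity IN ('high', 'critical')]
ticket_id=3: ✓ → 80
ticket_id=4: ✓ → 11
ticket_id=5: ✗
ticket_id=6: ✓ → 26
ticket_id=7: ✓ → 80
ticket_id=8: ✗
ticket_id=9: ✗
ticket_id=10: ✓ → 61
ticket_id=11: ✗
ticket_id=12: ✓ → 31
ticket_id=13: ✗
ticket_id=14: ✓ → 88
ticket_id=15: ✗
high_sum = 80 + 11 + 26 + 80 + 61 + 31 + 88 = 377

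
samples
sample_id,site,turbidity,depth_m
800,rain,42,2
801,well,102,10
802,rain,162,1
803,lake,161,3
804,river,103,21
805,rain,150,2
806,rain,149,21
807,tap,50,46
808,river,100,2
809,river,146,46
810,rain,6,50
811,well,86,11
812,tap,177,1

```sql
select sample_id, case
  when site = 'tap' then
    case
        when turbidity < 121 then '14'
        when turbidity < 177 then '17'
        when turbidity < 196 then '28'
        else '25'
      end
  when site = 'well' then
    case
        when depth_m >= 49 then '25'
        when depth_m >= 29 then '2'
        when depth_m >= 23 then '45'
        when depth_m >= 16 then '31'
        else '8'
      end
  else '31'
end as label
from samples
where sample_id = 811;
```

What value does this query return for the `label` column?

sample_id = 811: site=well, turbidity=86, depth_m=11.
site='well' → inner[ELSE] → 8

8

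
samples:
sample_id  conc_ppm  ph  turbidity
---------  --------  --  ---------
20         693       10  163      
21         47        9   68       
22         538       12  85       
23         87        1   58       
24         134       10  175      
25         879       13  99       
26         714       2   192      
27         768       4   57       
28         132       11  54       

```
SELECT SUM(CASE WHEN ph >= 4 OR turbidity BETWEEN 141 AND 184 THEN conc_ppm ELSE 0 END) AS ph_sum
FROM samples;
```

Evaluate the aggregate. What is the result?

sample_id=20: ✓ → 693
sample_id=21: ✓ → 47
sample_id=22: ✓ → 538
sample_id=23: ✗
sample_id=24: ✓ → 134
sample_id=25: ✓ → 879
sample_id=26: ✗
sample_id=27: ✓ → 768
sample_id=28: ✓ → 132
ph_sum = 693 + 47 + 538 + 134 + 879 + 768 + 132 = 3191

3191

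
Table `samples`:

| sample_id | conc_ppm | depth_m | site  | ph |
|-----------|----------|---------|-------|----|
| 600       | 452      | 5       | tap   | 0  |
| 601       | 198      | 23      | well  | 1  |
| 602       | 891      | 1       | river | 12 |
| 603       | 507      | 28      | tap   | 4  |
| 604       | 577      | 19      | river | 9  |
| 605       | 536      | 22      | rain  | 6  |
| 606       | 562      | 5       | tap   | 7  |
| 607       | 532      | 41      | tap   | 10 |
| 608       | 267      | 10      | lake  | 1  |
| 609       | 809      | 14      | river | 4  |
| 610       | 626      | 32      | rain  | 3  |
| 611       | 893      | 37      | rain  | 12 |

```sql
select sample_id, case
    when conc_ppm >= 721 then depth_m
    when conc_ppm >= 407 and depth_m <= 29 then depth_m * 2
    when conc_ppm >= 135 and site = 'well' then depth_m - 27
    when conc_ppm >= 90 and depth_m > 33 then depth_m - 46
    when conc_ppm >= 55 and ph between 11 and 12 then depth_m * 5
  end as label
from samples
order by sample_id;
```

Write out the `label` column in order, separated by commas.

sample_id=600: conc_ppm >= 407 and depth_m <= 29 → 10
sample_id=601: conc_ppm >= 135 and site = 'well' → -4
sample_id=602: conc_ppm >= 721 → 1
sample_id=603: conc_ppm >= 407 and depth_m <= 29 → 56
sample_id=604: conc_ppm >= 407 and depth_m <= 29 → 38
sample_id=605: conc_ppm >= 407 and depth_m <= 29 → 44
sample_id=606: conc_ppm >= 407 and depth_m <= 29 → 10
sample_id=607: conc_ppm >= 90 and depth_m > 33 → -5
sample_id=608: (no match → NULL) → NULL
sample_id=609: conc_ppm >= 721 → 14
sample_id=610: (no match → NULL) → NULL
sample_id=611: conc_ppm >= 721 → 37

10, -4, 1, 56, 38, 44, 10, -5, NULL, 14, NULL, 37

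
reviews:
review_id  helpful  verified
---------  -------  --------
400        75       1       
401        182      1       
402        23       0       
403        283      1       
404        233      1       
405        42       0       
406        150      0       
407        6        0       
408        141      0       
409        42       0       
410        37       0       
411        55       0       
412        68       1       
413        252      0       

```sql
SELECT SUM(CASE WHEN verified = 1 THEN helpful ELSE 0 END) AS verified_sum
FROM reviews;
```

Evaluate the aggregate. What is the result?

review_id=400: ✓ → 75
review_id=401: ✓ → 182
review_id=402: ✗
review_id=403: ✓ → 283
review_id=404: ✓ → 233
review_id=405: ✗
review_id=406: ✗
review_id=407: ✗
review_id=408: ✗
review_id=409: ✗
review_id=410: ✗
review_id=411: ✗
review_id=412: ✓ → 68
review_id=413: ✗
verified_sum = 75 + 182 + 283 + 233 + 68 = 841

841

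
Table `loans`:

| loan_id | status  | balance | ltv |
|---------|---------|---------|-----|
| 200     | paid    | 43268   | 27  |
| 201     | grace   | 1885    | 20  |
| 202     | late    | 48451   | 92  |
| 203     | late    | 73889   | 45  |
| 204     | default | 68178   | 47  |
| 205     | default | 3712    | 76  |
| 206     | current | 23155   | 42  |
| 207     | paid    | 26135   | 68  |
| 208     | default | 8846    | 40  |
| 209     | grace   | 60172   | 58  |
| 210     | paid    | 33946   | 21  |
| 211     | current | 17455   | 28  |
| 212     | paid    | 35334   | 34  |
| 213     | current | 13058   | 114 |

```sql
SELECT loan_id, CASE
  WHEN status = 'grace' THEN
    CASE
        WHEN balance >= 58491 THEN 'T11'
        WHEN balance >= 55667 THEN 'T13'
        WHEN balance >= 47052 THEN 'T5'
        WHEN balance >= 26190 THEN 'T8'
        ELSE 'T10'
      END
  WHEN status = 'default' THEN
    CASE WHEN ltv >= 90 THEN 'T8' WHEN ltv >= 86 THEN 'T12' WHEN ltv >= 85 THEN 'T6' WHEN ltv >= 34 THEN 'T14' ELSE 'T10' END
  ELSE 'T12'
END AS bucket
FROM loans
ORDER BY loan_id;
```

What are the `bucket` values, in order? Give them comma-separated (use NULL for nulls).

T12, T10, T12, T12, T14, T14, T12, T12, T14, T11, T12, T12, T12, T12

loan_id=200: status='paid' → outer ELSE → T12
loan_id=201: status='grace' → inner[ELSE] → T10
loan_id=202: status='late' → outer ELSE → T12
loan_id=203: status='late' → outer ELSE → T12
loan_id=204: status='default' → inner[ltv >= 34] → T14
loan_id=205: status='default' → inner[ltv >= 34] → T14
loan_id=206: status='current' → outer ELSE → T12
loan_id=207: status='paid' → outer ELSE → T12
loan_id=208: status='default' → inner[ltv >= 34] → T14
loan_id=209: status='grace' → inner[balance >= 58491] → T11
loan_id=210: status='paid' → outer ELSE → T12
loan_id=211: status='current' → outer ELSE → T12
loan_id=212: status='paid' → outer ELSE → T12
loan_id=213: status='current' → outer ELSE → T12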